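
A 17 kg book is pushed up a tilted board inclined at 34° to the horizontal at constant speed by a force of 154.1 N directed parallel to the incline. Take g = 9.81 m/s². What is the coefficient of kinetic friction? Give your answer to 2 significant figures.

At constant speed ΣF = 0 along the incline. The applied 154.1 N acts up the slope; the weight component mg sin 34° = 93.257 N and kinetic friction μN both act down the slope.
So 154.1 = 93.257 + μ × 138.259, giving μ = (154.1 − 93.257) / 138.259 = 0.4401.

0.44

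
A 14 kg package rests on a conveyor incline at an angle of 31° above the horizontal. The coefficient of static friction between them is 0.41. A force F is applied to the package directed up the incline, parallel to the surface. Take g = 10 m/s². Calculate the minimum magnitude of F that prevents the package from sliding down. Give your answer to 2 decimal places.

22.90 N

The normal force is N = mg cos 31° = 120.003 N. With F at its minimum the package is on the verge of sliding down, so static friction is at its maximum μ_s N = 0.41 × 120.003 = 49.201 N and acts up the slope.
Equilibrium along the incline: F + μ_s N = mg sin 31°, so F = 72.105 − 49.201 = 22.904 N.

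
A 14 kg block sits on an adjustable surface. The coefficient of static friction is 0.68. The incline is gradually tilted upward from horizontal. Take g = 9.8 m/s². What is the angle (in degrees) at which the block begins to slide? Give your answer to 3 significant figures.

34.2°

At the threshold of sliding, static friction is at its maximum μ_s N and exactly balances the weight component along the incline: mg sin θ = μ_s mg cos θ.
Hence tan θ = μ_s = 0.68, so θ = arctan(0.68) = 34.2157°.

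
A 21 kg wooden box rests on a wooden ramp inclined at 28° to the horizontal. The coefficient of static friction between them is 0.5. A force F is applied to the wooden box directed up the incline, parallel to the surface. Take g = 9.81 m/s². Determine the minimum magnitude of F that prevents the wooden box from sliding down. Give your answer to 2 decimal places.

5.77 N

The normal force is N = mg cos 28° = 181.896 N. With F at its minimum the wooden box is on the verge of sliding down, so static friction is at its maximum μ_s N = 0.5 × 181.896 = 90.948 N and acts up the slope.
Equilibrium along the incline: F + μ_s N = mg sin 28°, so F = 96.716 − 90.948 = 5.768 N.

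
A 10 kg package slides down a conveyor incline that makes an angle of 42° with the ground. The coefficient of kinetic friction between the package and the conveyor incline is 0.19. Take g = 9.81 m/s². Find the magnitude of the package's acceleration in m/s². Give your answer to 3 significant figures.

5.18 m/s²

Resolving the weight along the incline: the component pulling the package down the slope is mg sin 42° = 10 × 9.81 × 0.6691 = 65.639 N, and the normal force is N = mg cos 42° = 10 × 9.81 × 0.7431 = 72.898 N.
Kinetic friction acts up the slope with magnitude f = μN = 0.19 × 72.898 = 13.851 N.
Net force along the incline is 65.639 − 13.851 = 51.788 N, so a = 51.788 / 10 = 5.1788 m/s².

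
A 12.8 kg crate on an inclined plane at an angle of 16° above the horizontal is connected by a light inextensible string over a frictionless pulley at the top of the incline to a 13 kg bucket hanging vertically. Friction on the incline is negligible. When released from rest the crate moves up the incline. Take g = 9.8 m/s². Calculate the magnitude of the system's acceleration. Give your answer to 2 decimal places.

3.60 m/s²

For the crate on the incline: the weight component along the slope is m₁g sin 16° = 12.8 × 9.8 × 0.2756 = 34.571 N and the normal force is N = m₁g cos 16° = 120.581 N.
Newton's second law for the crate (up-slope positive): T − 34.571 = 12.8 a. For the hanging bucket (downward positive): 13 × 9.8 − T = 13 a.
Adding the two equations eliminates T: 92.829 = 25.8 a, so a = 3.5980 m/s².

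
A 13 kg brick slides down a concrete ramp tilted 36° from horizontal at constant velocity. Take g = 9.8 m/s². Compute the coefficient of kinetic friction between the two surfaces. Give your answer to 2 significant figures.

At constant velocity the net force along the incline is zero: mg sin 36° = μ mg cos 36°.
So μ = tan 36° = 0.5878 / 0.8090 = 0.7266.

0.73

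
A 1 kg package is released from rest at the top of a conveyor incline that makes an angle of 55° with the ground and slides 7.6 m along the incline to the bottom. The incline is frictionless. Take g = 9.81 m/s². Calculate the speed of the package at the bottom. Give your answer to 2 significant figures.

The weight component along the incline is mg sin 55° = 8.036 N and the normal force is N = mg cos 55° = 5.627 N.
With no friction, a = g sin 55° = 8.0359 m/s².
Starting from rest over a distance of 7.6 m, v² = 2aL = 2 × 8.0359 × 7.6 = 122.1457, so v = 11.0520 m/s.

11 m/s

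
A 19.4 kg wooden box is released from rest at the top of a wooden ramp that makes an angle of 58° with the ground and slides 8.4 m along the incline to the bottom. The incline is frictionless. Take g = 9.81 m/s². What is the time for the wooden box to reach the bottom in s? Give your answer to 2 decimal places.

1.42 s

The weight component along the incline is mg sin 58° = 161.395 N and the normal force is N = mg cos 58° = 100.851 N.
With no friction, a = g sin 58° = 8.3194 m/s².
Starting from rest, L = ½at², so t = √(2L/a) = √(2 × 8.4 / 8.3194) = 1.4210 s.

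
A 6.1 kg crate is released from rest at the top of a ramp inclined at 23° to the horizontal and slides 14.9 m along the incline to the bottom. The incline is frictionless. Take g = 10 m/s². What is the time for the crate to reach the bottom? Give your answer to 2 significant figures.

The weight component along the incline is mg sin 23° = 23.835 N and the normal force is N = mg cos 23° = 56.151 N.
With no friction, a = g sin 23° = 3.9073 m/s².
Starting from rest, L = ½at², so t = √(2L/a) = √(2 × 14.9 / 3.9073) = 2.7617 s.

2.8 s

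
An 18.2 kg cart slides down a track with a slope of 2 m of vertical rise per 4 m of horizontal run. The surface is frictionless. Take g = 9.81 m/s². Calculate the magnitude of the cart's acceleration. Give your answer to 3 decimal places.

4.387 m/s²

Resolving the weight along the incline: the component pulling the cart down the slope is mg sin 26.57° = 18.2 × 9.81 × 0.4472 = 79.844 N, and the normal force is N = mg cos 26.57° = 18.2 × 9.81 × 0.8944 = 159.688 N.
With no friction the net force along the incline is 79.844 N, so a = g sin 26.57° = 79.844 / 18.2 = 4.3870 m/s².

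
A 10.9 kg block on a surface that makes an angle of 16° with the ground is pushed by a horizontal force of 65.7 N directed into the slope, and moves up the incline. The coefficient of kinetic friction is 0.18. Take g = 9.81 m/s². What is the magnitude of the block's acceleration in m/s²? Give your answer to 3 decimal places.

The horizontal push has components F cos 16° = 65.7 × 0.9613 = 63.157 N up the incline and F sin 16° = 65.7 × 0.2756 = 18.107 N pressing into the surface.
The normal force is therefore N = mg cos 16° + F sin 16° = 102.791 + 18.107 = 120.898 N, and kinetic friction down the slope is μN = 0.18 × 120.898 = 21.762 N.
Along the incline: F cos 16° − mg sin 16° − μN = ma, so 63.157 − 29.470 − 21.762 = 10.9 a, giving a = 1.0940 m/s².

1.094 m/s²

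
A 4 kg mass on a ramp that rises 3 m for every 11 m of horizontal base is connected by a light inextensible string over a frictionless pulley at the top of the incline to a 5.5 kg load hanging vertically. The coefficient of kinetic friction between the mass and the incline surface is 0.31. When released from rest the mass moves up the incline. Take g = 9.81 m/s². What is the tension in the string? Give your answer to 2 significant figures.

For the mass on the incline: the weight component along the slope is m₁g sin 15.26° = 4 × 9.81 × 0.2631 = 10.324 N and the normal force is N = m₁g cos 15.26° = 37.857 N.
Kinetic friction opposes the mass's motion up the incline: f = μN = 0.31 × 37.857 = 11.736 N acting down the slope.
Newton's second law for the mass (up-slope positive): T − 10.324 − 11.736 = 4 a. For the hanging load (downward positive): 5.5 × 9.81 − T = 5.5 a.
Adding the two equations eliminates T: 31.895 = 9.5 a, so a = 3.3574 m/s².
Then from the hanging load's equation, T = 5.5 × (9.81 − 3.3574) = 35.489 N.

35 N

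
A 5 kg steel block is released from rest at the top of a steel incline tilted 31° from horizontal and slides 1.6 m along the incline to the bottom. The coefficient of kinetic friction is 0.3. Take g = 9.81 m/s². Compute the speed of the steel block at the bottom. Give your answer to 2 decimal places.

The weight component along the incline is mg sin 31° = 25.263 N and the normal force is N = mg cos 31° = 42.044 N.
Friction up the slope is f = μN = 0.3 × 42.044 = 12.613 N, so the net downslope force is 25.263 − 12.613 = 12.650 N and a = 12.650 / 5 = 2.5300 m/s².
Starting from rest over a distance of 1.6 m, v² = 2aL = 2 × 2.5300 × 1.6 = 8.0960, so v = 2.8453 m/s.

2.85 m/s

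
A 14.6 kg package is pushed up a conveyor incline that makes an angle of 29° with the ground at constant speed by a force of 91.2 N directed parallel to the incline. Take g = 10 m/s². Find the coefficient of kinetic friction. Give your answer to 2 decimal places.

0.16

At constant speed ΣF = 0 along the incline. The applied 91.2 N acts up the slope; the weight component mg sin 29° = 70.782 N and kinetic friction μN both act down the slope.
So 91.2 = 70.782 + μ × 127.694, giving μ = (91.2 − 70.782) / 127.694 = 0.1599.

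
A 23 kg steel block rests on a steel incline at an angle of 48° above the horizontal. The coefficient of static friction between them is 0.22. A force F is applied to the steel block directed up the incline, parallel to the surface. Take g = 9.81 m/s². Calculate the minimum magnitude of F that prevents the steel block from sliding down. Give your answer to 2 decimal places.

The normal force is N = mg cos 48° = 150.976 N. With F at its minimum the steel block is on the verge of sliding down, so static friction is at its maximum μ_s N = 0.22 × 150.976 = 33.215 N and acts up the slope.
Equilibrium along the incline: F + μ_s N = mg sin 48°, so F = 167.676 − 33.215 = 134.461 N.

134.46 N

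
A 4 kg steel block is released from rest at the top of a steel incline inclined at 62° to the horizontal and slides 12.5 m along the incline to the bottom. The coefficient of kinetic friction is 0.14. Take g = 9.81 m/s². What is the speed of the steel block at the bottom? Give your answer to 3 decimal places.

The weight component along the incline is mg sin 62° = 34.647 N and the normal force is N = mg cos 62° = 18.422 N.
Friction up the slope is f = μN = 0.14 × 18.422 = 2.579 N, so the net downslope force is 34.647 − 2.579 = 32.068 N and a = 32.068 / 4 = 8.0170 m/s².
Starting from rest over a distance of 12.5 m, v² = 2aL = 2 × 8.0170 × 12.5 = 200.4250, so v = 14.1572 m/s.

14.157 m/s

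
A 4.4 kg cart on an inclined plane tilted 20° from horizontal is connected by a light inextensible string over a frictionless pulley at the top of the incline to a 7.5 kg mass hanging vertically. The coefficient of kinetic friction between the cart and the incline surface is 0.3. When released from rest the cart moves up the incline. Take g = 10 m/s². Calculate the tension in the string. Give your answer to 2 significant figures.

45 N

For the cart on the incline: the weight component along the slope is m₁g sin 20° = 4.4 × 10 × 0.3420 = 15.048 N and the normal force is N = m₁g cos 20° = 41.346 N.
Kinetic friction opposes the cart's motion up the incline: f = μN = 0.3 × 41.346 = 12.404 N acting down the slope.
Newton's second law for the cart (up-slope positive): T − 15.048 − 12.404 = 4.4 a. For the hanging mass (downward positive): 7.5 × 10 − T = 7.5 a.
Adding the two equations eliminates T: 47.548 = 11.9 a, so a = 3.9956 m/s².
Then from the hanging mass's equation, T = 7.5 × (10 − 3.9956) = 45.033 N.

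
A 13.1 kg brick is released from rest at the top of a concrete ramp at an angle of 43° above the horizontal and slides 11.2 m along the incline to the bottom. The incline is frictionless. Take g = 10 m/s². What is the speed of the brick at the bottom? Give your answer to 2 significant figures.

12 m/s

The weight component along the incline is mg sin 43° = 89.342 N and the normal force is N = mg cos 43° = 95.807 N.
With no friction, a = g sin 43° = 6.8200 m/s².
Starting from rest over a distance of 11.2 m, v² = 2aL = 2 × 6.8200 × 11.2 = 152.7680, so v = 12.3599 m/s.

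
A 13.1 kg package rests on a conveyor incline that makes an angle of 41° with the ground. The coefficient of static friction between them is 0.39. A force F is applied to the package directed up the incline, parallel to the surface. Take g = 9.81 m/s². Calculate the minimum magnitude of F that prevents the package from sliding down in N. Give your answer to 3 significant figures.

The normal force is N = mg cos 41° = 96.988 N. With F at its minimum the package is on the verge of sliding down, so static friction is at its maximum μ_s N = 0.39 × 96.988 = 37.825 N and acts up the slope.
Equilibrium along the incline: F + μ_s N = mg sin 41°, so F = 84.311 − 37.825 = 46.486 N.

46.5 N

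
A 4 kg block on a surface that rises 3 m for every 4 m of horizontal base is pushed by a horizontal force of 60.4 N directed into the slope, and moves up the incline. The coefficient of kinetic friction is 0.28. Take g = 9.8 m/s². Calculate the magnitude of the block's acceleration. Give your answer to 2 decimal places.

The horizontal push has components F cos 36.87° = 60.4 × 0.8000 = 48.320 N up the incline and F sin 36.87° = 60.4 × 0.6000 = 36.240 N pressing into the surface.
The normal force is therefore N = mg cos 36.87° + F sin 36.87° = 31.360 + 36.240 = 67.600 N, and kinetic friction down the slope is μN = 0.28 × 67.600 = 18.928 N.
Along the incline: F cos 36.87° − mg sin 36.87° − μN = ma, so 48.320 − 23.520 − 18.928 = 4 a, giving a = 1.4680 m/s².

1.47 m/s²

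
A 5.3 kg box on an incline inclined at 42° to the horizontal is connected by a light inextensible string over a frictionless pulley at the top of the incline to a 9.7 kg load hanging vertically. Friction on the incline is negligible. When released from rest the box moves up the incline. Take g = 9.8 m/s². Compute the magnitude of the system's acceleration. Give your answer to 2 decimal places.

4.02 m/s²

For the box on the incline: the weight component along the slope is m₁g sin 42° = 5.3 × 9.8 × 0.6691 = 34.753 N and the normal force is N = m₁g cos 42° = 38.599 N.
Newton's second law for the box (up-slope positive): T − 34.753 = 5.3 a. For the hanging load (downward positive): 9.7 × 9.8 − T = 9.7 a.
Adding the two equations eliminates T: 60.307 = 15 a, so a = 4.0205 m/s².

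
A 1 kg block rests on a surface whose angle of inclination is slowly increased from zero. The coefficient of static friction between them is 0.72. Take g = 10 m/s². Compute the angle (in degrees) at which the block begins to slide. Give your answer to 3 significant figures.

35.8°

At the threshold of sliding, static friction is at its maximum μ_s N and exactly balances the weight component along the incline: mg sin θ = μ_s mg cos θ.
Hence tan θ = μ_s = 0.72, so θ = arctan(0.72) = 35.7539°.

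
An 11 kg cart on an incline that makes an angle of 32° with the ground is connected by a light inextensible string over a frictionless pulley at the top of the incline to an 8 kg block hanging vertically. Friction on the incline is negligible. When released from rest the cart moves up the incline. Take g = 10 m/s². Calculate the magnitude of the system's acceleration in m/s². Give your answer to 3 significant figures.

1.14 m/s²

For the cart on the incline: the weight component along the slope is m₁g sin 32° = 11 × 10 × 0.5299 = 58.289 N and the normal force is N = m₁g cos 32° = 93.285 N.
Newton's second law for the cart (up-slope positive): T − 58.289 = 11 a. For the hanging block (downward positive): 8 × 10 − T = 8 a.
Adding the two equations eliminates T: 21.711 = 19 a, so a = 1.1427 m/s².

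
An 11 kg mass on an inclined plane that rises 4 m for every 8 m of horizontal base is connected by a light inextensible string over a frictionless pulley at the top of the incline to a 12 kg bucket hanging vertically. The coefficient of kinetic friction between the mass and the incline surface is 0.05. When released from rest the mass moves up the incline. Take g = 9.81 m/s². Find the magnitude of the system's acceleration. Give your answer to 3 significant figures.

2.81 m/s²

For the mass on the incline: the weight component along the slope is m₁g sin 26.57° = 11 × 9.81 × 0.4472 = 48.257 N and the normal force is N = m₁g cos 26.57° = 96.518 N.
Kinetic friction opposes the mass's motion up the incline: f = μN = 0.05 × 96.518 = 4.826 N acting down the slope.
Newton's second law for the mass (up-slope positive): T − 48.257 − 4.826 = 11 a. For the hanging bucket (downward positive): 12 × 9.81 − T = 12 a.
Adding the two equations eliminates T: 64.637 = 23 a, so a = 2.8103 m/s².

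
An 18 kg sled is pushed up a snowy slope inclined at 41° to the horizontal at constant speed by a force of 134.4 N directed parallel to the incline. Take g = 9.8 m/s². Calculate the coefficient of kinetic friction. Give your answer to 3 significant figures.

0.140

At constant speed ΣF = 0 along the incline. The applied 134.4 N acts up the slope; the weight component mg sin 41° = 115.729 N and kinetic friction μN both act down the slope.
So 134.4 = 115.729 + μ × 133.131, giving μ = (134.4 − 115.729) / 133.131 = 0.1402.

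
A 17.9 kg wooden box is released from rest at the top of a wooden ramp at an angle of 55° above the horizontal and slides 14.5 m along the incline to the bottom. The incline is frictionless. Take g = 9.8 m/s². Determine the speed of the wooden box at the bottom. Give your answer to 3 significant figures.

The weight component along the incline is mg sin 55° = 143.696 N and the normal force is N = mg cos 55° = 100.617 N.
With no friction, a = g sin 55° = 8.0277 m/s².
Starting from rest over a distance of 14.5 m, v² = 2aL = 2 × 8.0277 × 14.5 = 232.8033, so v = 15.2579 m/s.

15.3 m/s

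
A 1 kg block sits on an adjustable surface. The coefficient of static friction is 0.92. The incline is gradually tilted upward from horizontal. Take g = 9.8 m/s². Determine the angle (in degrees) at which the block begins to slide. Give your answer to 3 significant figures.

At the threshold of sliding, static friction is at its maximum μ_s N and exactly balances the weight component along the incline: mg sin θ = μ_s mg cos θ.
Hence tan θ = μ_s = 0.92, so θ = arctan(0.92) = 42.6141°.

42.6°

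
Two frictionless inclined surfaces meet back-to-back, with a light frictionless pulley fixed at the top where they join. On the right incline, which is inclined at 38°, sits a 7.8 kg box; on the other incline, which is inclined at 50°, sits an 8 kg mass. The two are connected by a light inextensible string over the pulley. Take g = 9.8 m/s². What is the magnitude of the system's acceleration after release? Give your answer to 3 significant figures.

Resolve each weight along its own incline: the 7.8 kg mass has component 7.8 × 9.8 × sin 38° = 47.061 N down its slope, and the 8 kg mass has 8 × 9.8 × sin 50° = 60.058 N down its slope.
The 8 kg side's 60.058 N exceeds the other side's 47.061 N, so that mass slides down and the 7.8 kg mass slides up. Taking that direction as positive, Newton's second law for the whole system gives 60.058 − 47.061 = (7.8 + 8) a, so a = 12.997 / 15.8 = 0.8226 m/s².

0.823 m/s²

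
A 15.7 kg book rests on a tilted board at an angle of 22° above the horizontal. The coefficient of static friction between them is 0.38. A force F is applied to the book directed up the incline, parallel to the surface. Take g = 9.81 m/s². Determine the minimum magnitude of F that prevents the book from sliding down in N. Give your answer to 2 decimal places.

3.43 N

The normal force is N = mg cos 22° = 142.802 N. With F at its minimum the book is on the verge of sliding down, so static friction is at its maximum μ_s N = 0.38 × 142.802 = 54.265 N and acts up the slope.
Equilibrium along the incline: F + μ_s N = mg sin 22°, so F = 57.696 − 54.265 = 3.431 N.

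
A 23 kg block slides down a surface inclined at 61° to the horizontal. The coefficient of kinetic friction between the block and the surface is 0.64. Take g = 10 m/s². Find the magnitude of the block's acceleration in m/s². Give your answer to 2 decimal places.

5.64 m/s²

Resolving the weight along the incline: the component pulling the block down the slope is mg sin 61° = 23 × 10 × 0.8746 = 201.158 N, and the normal force is N = mg cos 61° = 23 × 10 × 0.4848 = 111.504 N.
Kinetic friction acts up the slope with magnitude f = μN = 0.64 × 111.504 = 71.363 N.
Net force along the incline is 201.158 − 71.363 = 129.795 N, so a = 129.795 / 23 = 5.6433 m/s².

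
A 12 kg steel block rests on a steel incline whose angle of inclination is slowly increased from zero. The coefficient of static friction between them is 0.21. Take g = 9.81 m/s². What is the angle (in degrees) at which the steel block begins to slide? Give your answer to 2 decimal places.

11.86°

At the threshold of sliding, static friction is at its maximum μ_s N and exactly balances the weight component along the incline: mg sin θ = μ_s mg cos θ.
Hence tan θ = μ_s = 0.21, so θ = arctan(0.21) = 11.8598°.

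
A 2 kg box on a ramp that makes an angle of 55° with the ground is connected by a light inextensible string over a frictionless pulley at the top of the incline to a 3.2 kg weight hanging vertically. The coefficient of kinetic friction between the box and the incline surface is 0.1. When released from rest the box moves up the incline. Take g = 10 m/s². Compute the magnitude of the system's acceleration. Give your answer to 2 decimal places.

2.78 m/s²

For the box on the incline: the weight component along the slope is m₁g sin 55° = 2 × 10 × 0.8192 = 16.384 N and the normal force is N = m₁g cos 55° = 11.472 N.
Kinetic friction opposes the box's motion up the incline: f = μN = 0.1 × 11.472 = 1.147 N acting down the slope.
Newton's second law for the box (up-slope positive): T − 16.384 − 1.147 = 2 a. For the hanging weight (downward positive): 3.2 × 10 − T = 3.2 a.
Adding the two equations eliminates T: 14.469 = 5.2 a, so a = 2.7825 m/s².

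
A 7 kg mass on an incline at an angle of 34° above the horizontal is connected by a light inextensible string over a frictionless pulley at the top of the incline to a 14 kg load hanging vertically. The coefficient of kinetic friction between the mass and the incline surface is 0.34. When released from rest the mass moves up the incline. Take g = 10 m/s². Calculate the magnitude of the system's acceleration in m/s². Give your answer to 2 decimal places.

3.86 m/s²

For the mass on the incline: the weight component along the slope is m₁g sin 34° = 7 × 10 × 0.5592 = 39.144 N and the normal force is N = m₁g cos 34° = 58.033 N.
Kinetic friction opposes the mass's motion up the incline: f = μN = 0.34 × 58.033 = 19.731 N acting down the slope.
Newton's second law for the mass (up-slope positive): T − 39.144 − 19.731 = 7 a. For the hanging load (downward positive): 14 × 10 − T = 14 a.
Adding the two equations eliminates T: 81.125 = 21 a, so a = 3.8631 m/s².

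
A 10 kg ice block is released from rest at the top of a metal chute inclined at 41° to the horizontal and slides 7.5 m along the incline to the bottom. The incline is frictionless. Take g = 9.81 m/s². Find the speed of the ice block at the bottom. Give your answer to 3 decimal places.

9.825 m/s

The weight component along the incline is mg sin 41° = 64.359 N and the normal force is N = mg cos 41° = 74.037 N.
With no friction, a = g sin 41° = 6.4359 m/s².
Starting from rest over a distance of 7.5 m, v² = 2aL = 2 × 6.4359 × 7.5 = 96.5385, so v = 9.8254 m/s.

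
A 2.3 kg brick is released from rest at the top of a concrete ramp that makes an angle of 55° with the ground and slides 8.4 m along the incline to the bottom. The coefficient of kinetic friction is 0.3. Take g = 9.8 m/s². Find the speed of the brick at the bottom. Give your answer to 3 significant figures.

The weight component along the incline is mg sin 55° = 18.464 N and the normal force is N = mg cos 55° = 12.928 N.
Friction up the slope is f = μN = 0.3 × 12.928 = 3.878 N, so the net downslope force is 18.464 − 3.878 = 14.586 N and a = 14.586 / 2.3 = 6.3417 m/s².
Starting from rest over a distance of 8.4 m, v² = 2aL = 2 × 6.3417 × 8.4 = 106.5406, so v = 10.3219 m/s.

10.3 m/s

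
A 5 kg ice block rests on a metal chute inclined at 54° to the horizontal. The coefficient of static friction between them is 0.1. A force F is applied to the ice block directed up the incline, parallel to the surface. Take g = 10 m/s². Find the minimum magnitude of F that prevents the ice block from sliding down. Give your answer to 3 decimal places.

The normal force is N = mg cos 54° = 29.389 N. With F at its minimum the ice block is on the verge of sliding down, so static friction is at its maximum μ_s N = 0.1 × 29.389 = 2.939 N and acts up the slope.
Equilibrium along the incline: F + μ_s N = mg sin 54°, so F = 40.451 − 2.939 = 37.512 N.

37.512 N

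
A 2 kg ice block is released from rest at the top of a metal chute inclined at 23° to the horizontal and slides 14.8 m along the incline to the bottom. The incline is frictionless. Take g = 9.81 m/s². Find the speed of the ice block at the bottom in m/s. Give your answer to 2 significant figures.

The weight component along the incline is mg sin 23° = 7.666 N and the normal force is N = mg cos 23° = 18.060 N.
With no friction, a = g sin 23° = 3.8331 m/s².
Starting from rest over a distance of 14.8 m, v² = 2aL = 2 × 3.8331 × 14.8 = 113.4598, so v = 10.6518 m/s.

11 m/s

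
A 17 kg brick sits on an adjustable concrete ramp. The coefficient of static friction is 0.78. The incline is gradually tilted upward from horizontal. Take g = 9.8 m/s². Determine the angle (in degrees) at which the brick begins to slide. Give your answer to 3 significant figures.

At the threshold of sliding, static friction is at its maximum μ_s N and exactly balances the weight component along the incline: mg sin θ = μ_s mg cos θ.
Hence tan θ = μ_s = 0.78, so θ = arctan(0.78) = 37.9542°.

38.0°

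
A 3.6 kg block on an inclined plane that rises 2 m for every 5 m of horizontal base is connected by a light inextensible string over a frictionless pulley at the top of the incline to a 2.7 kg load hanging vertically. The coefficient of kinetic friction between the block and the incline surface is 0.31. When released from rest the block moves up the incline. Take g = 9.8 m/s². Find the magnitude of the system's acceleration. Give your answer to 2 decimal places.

0.51 m/s²

For the block on the incline: the weight component along the slope is m₁g sin 21.80° = 3.6 × 9.8 × 0.3714 = 13.103 N and the normal force is N = m₁g cos 21.80° = 32.757 N.
Kinetic friction opposes the block's motion up the incline: f = μN = 0.31 × 32.757 = 10.155 N acting down the slope.
Newton's second law for the block (up-slope positive): T − 13.103 − 10.155 = 3.6 a. For the hanging load (downward positive): 2.7 × 9.8 − T = 2.7 a.
Adding the two equations eliminates T: 3.202 = 6.3 a, so a = 0.5083 m/s².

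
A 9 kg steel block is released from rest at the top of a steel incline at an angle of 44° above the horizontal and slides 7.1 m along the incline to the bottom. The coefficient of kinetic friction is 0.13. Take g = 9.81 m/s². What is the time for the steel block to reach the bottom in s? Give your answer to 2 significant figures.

1.6 s

The weight component along the incline is mg sin 44° = 61.331 N and the normal force is N = mg cos 44° = 63.511 N.
Friction up the slope is f = μN = 0.13 × 63.511 = 8.256 N, so the net downslope force is 61.331 − 8.256 = 53.075 N and a = 53.075 / 9 = 5.8972 m/s².
Starting from rest, L = ½at², so t = √(2L/a) = √(2 × 7.1 / 5.8972) = 1.5517 s.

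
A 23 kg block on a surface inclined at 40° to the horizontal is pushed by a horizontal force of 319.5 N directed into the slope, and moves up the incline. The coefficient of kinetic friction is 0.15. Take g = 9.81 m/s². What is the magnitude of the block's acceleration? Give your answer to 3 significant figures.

1.87 m/s²

The horizontal push has components F cos 40° = 319.5 × 0.7660 = 244.737 N up the incline and F sin 40° = 319.5 × 0.6428 = 205.375 N pressing into the surface.
The normal force is therefore N = mg cos 40° + F sin 40° = 172.833 + 205.375 = 378.208 N, and kinetic friction down the slope is μN = 0.15 × 378.208 = 56.731 N.
Along the incline: F cos 40° − mg sin 40° − μN = ma, so 244.737 − 145.035 − 56.731 = 23 a, giving a = 1.8683 m/s².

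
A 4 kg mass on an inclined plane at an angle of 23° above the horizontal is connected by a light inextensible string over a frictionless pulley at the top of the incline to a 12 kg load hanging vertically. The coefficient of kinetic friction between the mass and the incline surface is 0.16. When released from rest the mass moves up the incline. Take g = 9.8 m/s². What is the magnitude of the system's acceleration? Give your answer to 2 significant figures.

For the mass on the incline: the weight component along the slope is m₁g sin 23° = 4 × 9.8 × 0.3907 = 15.315 N and the normal force is N = m₁g cos 23° = 36.084 N.
Kinetic friction opposes the mass's motion up the incline: f = μN = 0.16 × 36.084 = 5.773 N acting down the slope.
Newton's second law for the mass (up-slope positive): T − 15.315 − 5.773 = 4 a. For the hanging load (downward positive): 12 × 9.8 − T = 12 a.
Adding the two equations eliminates T: 96.512 = 16 a, so a = 6.0320 m/s².

6.0 m/s²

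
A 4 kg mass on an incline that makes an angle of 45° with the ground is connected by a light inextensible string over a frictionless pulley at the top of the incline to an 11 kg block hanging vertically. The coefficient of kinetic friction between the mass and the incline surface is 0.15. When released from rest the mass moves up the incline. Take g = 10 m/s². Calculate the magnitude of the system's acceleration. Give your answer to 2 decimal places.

For the mass on the incline: the weight component along the slope is m₁g sin 45° = 4 × 10 × 0.7071 = 28.284 N and the normal force is N = m₁g cos 45° = 28.284 N.
Kinetic friction opposes the mass's motion up the incline: f = μN = 0.15 × 28.284 = 4.243 N acting down the slope.
Newton's second law for the mass (up-slope positive): T − 28.284 − 4.243 = 4 a. For the hanging block (downward positive): 11 × 10 − T = 11 a.
Adding the two equations eliminates T: 77.473 = 15 a, so a = 5.1649 m/s².

5.16 m/s²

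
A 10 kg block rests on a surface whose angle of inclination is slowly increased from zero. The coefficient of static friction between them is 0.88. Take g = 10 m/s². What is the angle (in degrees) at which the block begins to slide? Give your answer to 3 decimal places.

At the threshold of sliding, static friction is at its maximum μ_s N and exactly balances the weight component along the incline: mg sin θ = μ_s mg cos θ.
Hence tan θ = μ_s = 0.88, so θ = arctan(0.88) = 41.3478°.

41.348°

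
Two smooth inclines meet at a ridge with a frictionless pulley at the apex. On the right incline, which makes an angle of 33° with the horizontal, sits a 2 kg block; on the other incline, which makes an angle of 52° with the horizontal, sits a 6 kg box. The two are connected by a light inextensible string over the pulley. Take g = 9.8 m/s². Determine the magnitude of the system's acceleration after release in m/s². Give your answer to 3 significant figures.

4.46 m/s²

Resolve each weight along its own incline: the 2 kg mass has component 2 × 9.8 × sin 33° = 10.675 N down its slope, and the 6 kg mass has 6 × 9.8 × sin 52° = 46.335 N down its slope.
The 6 kg side's 46.335 N exceeds the other side's 10.675 N, so that mass slides down and the 2 kg mass slides up. Taking that direction as positive, Newton's second law for the whole system gives 46.335 − 10.675 = (2 + 6) a, so a = 35.660 / 8 = 4.4575 m/s².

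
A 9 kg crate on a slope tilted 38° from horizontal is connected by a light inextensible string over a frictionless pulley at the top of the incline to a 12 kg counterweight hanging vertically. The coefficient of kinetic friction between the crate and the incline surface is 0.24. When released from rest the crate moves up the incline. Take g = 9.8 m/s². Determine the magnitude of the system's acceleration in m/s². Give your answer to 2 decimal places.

2.22 m/s²

For the crate on the incline: the weight component along the slope is m₁g sin 38° = 9 × 9.8 × 0.6157 = 54.305 N and the normal force is N = m₁g cos 38° = 69.503 N.
Kinetic friction opposes the crate's motion up the incline: f = μN = 0.24 × 69.503 = 16.681 N acting down the slope.
Newton's second law for the crate (up-slope positive): T − 54.305 − 16.681 = 9 a. For the hanging counterweight (downward positive): 12 × 9.8 − T = 12 a.
Adding the two equations eliminates T: 46.614 = 21 a, so a = 2.2197 m/s².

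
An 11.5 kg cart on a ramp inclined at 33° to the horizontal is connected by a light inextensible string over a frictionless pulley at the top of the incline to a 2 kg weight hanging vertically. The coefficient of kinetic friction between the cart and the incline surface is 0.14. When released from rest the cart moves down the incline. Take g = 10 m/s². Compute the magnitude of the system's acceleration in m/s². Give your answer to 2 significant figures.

2.2 m/s²

For the cart on the incline: the weight component along the slope is m₁g sin 33° = 11.5 × 10 × 0.5446 = 62.629 N and the normal force is N = m₁g cos 33° = 96.447 N.
Kinetic friction opposes the cart's motion down the incline: f = μN = 0.14 × 96.447 = 13.503 N acting up the slope.
Newton's second law for the cart (down-slope positive): 62.629 − 13.503 − T = 11.5 a. For the hanging weight (upward positive): T − 2 × 10 = 2 a.
Adding the two equations eliminates T: 29.126 = 13.5 a, so a = 2.1575 m/s².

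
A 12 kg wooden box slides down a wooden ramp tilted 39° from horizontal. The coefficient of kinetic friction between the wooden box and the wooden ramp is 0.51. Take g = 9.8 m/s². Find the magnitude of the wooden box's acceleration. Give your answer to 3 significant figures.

2.28 m/s²

Resolving the weight along the incline: the component pulling the wooden box down the slope is mg sin 39° = 12 × 9.8 × 0.6293 = 74.006 N, and the normal force is N = mg cos 39° = 12 × 9.8 × 0.7771 = 91.387 N.
Kinetic friction acts up the slope with magnitude f = μN = 0.51 × 91.387 = 46.607 N.
Net force along the incline is 74.006 − 46.607 = 27.399 N, so a = 27.399 / 12 = 2.2833 m/s².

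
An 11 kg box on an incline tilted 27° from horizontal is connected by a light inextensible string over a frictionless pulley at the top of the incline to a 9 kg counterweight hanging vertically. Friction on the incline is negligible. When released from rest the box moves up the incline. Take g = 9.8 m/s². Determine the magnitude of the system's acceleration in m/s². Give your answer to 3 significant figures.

1.96 m/s²

For the box on the incline: the weight component along the slope is m₁g sin 27° = 11 × 9.8 × 0.4540 = 48.941 N and the normal force is N = m₁g cos 27° = 96.051 N.
Newton's second law for the box (up-slope positive): T − 48.941 = 11 a. For the hanging counterweight (downward positive): 9 × 9.8 − T = 9 a.
Adding the two equations eliminates T: 39.259 = 20 a, so a = 1.9629 m/s².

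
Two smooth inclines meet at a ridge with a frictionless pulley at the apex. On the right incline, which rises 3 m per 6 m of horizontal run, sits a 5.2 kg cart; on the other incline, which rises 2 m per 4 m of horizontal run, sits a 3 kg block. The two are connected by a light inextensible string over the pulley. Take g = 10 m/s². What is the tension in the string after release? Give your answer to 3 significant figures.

17.0 N

Resolve each weight along its own incline: the 5.2 kg mass has component 5.2 × 10 × sin 26.57° = 23.255 N down its slope, and the 3 kg mass has 3 × 10 × sin 26.57° = 13.416 N down its slope.
The 5.2 kg side's 23.255 N exceeds the other side's 13.416 N, so that mass slides down and the 3 kg mass slides up. Taking that direction as positive, Newton's second law for the whole system gives 23.255 − 13.416 = (5.2 + 3) a, so a = 9.839 / 8.2 = 1.1999 m/s².
For the 3 kg mass (up-slope positive): T − 13.416 = 3 × 1.1999, so T = 17.016 N.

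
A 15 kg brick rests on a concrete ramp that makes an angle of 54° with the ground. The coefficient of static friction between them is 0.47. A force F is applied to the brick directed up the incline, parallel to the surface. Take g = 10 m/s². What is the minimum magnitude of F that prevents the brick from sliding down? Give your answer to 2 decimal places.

The normal force is N = mg cos 54° = 88.168 N. With F at its minimum the brick is on the verge of sliding down, so static friction is at its maximum μ_s N = 0.47 × 88.168 = 41.439 N and acts up the slope.
Equilibrium along the incline: F + μ_s N = mg sin 54°, so F = 121.353 − 41.439 = 79.914 N.

79.91 N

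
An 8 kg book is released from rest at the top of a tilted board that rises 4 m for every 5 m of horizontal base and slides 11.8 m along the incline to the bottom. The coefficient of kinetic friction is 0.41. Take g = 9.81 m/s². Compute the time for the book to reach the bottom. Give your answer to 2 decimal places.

2.81 s

The weight component along the incline is mg sin 38.66° = 49.026 N and the normal force is N = mg cos 38.66° = 61.283 N.
Friction up the slope is f = μN = 0.41 × 61.283 = 25.126 N, so the net downslope force is 49.026 − 25.126 = 23.900 N and a = 23.900 / 8 = 2.9875 m/s².
Starting from rest, L = ½at², so t = √(2L/a) = √(2 × 11.8 / 2.9875) = 2.8106 s.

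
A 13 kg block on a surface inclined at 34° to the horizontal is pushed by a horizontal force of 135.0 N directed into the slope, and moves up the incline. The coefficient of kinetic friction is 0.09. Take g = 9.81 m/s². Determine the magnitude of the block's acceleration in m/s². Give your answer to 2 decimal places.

The horizontal push has components F cos 34° = 135.0 × 0.8290 = 111.915 N up the incline and F sin 34° = 135.0 × 0.5592 = 75.492 N pressing into the surface.
The normal force is therefore N = mg cos 34° + F sin 34° = 105.722 + 75.492 = 181.214 N, and kinetic friction down the slope is μN = 0.09 × 181.214 = 16.309 N.
Along the incline: F cos 34° − mg sin 34° − μN = ma, so 111.915 − 71.315 − 16.309 = 13 a, giving a = 1.8685 m/s².

1.87 m/s²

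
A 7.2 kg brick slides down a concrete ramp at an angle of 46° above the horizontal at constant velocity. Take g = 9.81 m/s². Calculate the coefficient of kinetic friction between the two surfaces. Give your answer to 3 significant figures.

At constant velocity the net force along the incline is zero: mg sin 46° = μ mg cos 46°.
So μ = tan 46° = 0.7193 / 0.6947 = 1.0354.

1.04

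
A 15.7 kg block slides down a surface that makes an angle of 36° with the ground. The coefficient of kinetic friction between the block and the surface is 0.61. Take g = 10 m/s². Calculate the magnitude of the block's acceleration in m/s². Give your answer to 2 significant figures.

0.94 m/s²

Resolving the weight along the incline: the component pulling the block down the slope is mg sin 36° = 15.7 × 10 × 0.5878 = 92.285 N, and the normal force is N = mg cos 36° = 15.7 × 10 × 0.8090 = 127.013 N.
Kinetic friction acts up the slope with magnitude f = μN = 0.61 × 127.013 = 77.478 N.
Net force along the incline is 92.285 − 77.478 = 14.807 N, so a = 14.807 / 15.7 = 0.9431 m/s².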